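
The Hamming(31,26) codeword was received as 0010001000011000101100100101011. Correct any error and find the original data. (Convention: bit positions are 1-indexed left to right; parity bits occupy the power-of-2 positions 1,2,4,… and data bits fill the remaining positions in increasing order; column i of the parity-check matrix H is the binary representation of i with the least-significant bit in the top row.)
Syndrome s = H · r^T (mod 2), r = 0010001000011000101100100101011:
  s[0] = (1010101010101010101010101010101)·(0010001000011000101100100101011) mod 2 = 0+0+1+0+0+0+1+0+0+0+0+0+1+0+0+0+1+0+1+0+0+0+1+0+0+0+0+0+0+0+1 mod 2 = 1
  s[1] = (0110011001100110011001100110011)·(0010001000011000101100100101011) mod 2 = 0+0+1+0+0+0+1+0+0+0+0+0+0+0+0+0+0+0+1+0+0+0+1+0+0+1+0+0+0+1+1 mod 2 = 1
  s[2] = (0001111000011110000111100001111)·(0010001000011000101100100101011) mod 2 = 0+0+0+0+0+0+1+0+0+0+0+1+1+0+0+0+0+0+0+1+0+0+1+0+0+0+0+1+0+1+1 mod 2 = 0
  s[3] = (0000000111111110000000011111111)·(0010001000011000101100100101011) mod 2 = 0+0+0+0+0+0+0+0+0+0+0+1+1+0+0+0+0+0+0+0+0+0+0+0+0+1+0+1+0+1+1 mod 2 = 0
  s[4] = (0000000000000001111111111111111)·(0010001000011000101100100101011) mod 2 = 0+0+0+0+0+0+0+0+0+0+0+0+0+0+0+0+1+0+1+1+0+0+1+0+0+1+0+1+0+1+1 mod 2 = 0
Syndrome = 11000
Column 3 of H equals this syndrome → error at bit 3 (1-indexed).
Flip bit 3: 0010001000011000101100100101011 → 0000001000011000101100100101011
Extract data bits at positions {3,5,6,7,9,10,11,12,13,14,15,17,18,19,20,21,22,23,24,25,26,27,28,29,30,31}: 00010001100101100100101011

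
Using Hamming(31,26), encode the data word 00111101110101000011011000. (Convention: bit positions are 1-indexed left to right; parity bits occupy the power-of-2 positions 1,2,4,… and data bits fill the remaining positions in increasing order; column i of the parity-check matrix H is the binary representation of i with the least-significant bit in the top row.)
Codeword c = d · G (mod 2), d = 00111101110101000011011000:
  c[0] = d·G[:,0] = (00111101110101000011011000)·(11011010101101010101010101) mod 2 = 0+0+0+1+1+0+0+0+1+0+0+1+0+1+0+0+0+0+0+1+0+1+0+0+0+0 mod 2 = 1
  c[1] = d·G[:,1] = (00111101110101000011011000)·(10110110011011001100110011) mod 2 = 0+0+1+1+0+1+0+0+0+1+0+0+0+1+0+0+0+0+0+0+0+1+0+0+0+0 mod 2 = 0
  c[2] = d·G[:,2] = (00111101110101000011011000)·(10000000000000000000000000) mod 2 = 0+0+0+0+0+0+0+0+0+0+0+0+0+0+0+0+0+0+0+0+0+0+0+0+0+0 mod 2 = 0
  c[3] = d·G[:,3] = (00111101110101000011011000)·(01110001111000111100001111) mod 2 = 0+0+1+1+0+0+0+1+1+1+0+0+0+0+0+0+0+0+0+0+0+0+1+0+0+0 mod 2 = 0
  c[4] = d·G[:,4] = (00111101110101000011011000)·(01000000000000000000000000) mod 2 = 0+0+0+0+0+0+0+0+0+0+0+0+0+0+0+0+0+0+0+0+0+0+0+0+0+0 mod 2 = 0
  c[5] = d·G[:,5] = (00111101110101000011011000)·(00100000000000000000000000) mod 2 = 0+0+1+0+0+0+0+0+0+0+0+0+0+0+0+0+0+0+0+0+0+0+0+0+0+0 mod 2 = 1
  c[6] = d·G[:,6] = (00111101110101000011011000)·(00010000000000000000000000) mod 2 = 0+0+0+1+0+0+0+0+0+0+0+0+0+0+0+0+0+0+0+0+0+0+0+0+0+0 mod 2 = 1
  c[7] = d·G[:,7] = (00111101110101000011011000)·(00001111111000000011111111) mod 2 = 0+0+0+0+1+1+0+1+1+1+0+0+0+0+0+0+0+0+1+1+0+1+1+0+0+0 mod 2 = 1
  c[8] = d·G[:,8] = (00111101110101000011011000)·(00001000000000000000000000) mod 2 = 0+0+0+0+1+0+0+0+0+0+0+0+0+0+0+0+0+0+0+0+0+0+0+0+0+0 mod 2 = 1
  c[9] = d·G[:,9] = (00111101110101000011011000)·(00000100000000000000000000) mod 2 = 0+0+0+0+0+1+0+0+0+0+0+0+0+0+0+0+0+0+0+0+0+0+0+0+0+0 mod 2 = 1
  c[10] = d·G[:,10] = (00111101110101000011011000)·(00000010000000000000000000) mod 2 = 0+0+0+0+0+0+0+0+0+0+0+0+0+0+0+0+0+0+0+0+0+0+0+0+0+0 mod 2 = 0
  c[11] = d·G[:,11] = (00111101110101000011011000)·(00000001000000000000000000) mod 2 = 0+0+0+0+0+0+0+1+0+0+0+0+0+0+0+0+0+0+0+0+0+0+0+0+0+0 mod 2 = 1
  c[12] = d·G[:,12] = (00111101110101000011011000)·(00000000100000000000000000) mod 2 = 0+0+0+0+0+0+0+0+1+0+0+0+0+0+0+0+0+0+0+0+0+0+0+0+0+0 mod 2 = 1
  c[13] = d·G[:,13] = (00111101110101000011011000)·(00000000010000000000000000) mod 2 = 0+0+0+0+0+0+0+0+0+1+0+0+0+0+0+0+0+0+0+0+0+0+0+0+0+0 mod 2 = 1
  c[14] = d·G[:,14] = (00111101110101000011011000)·(00000000001000000000000000) mod 2 = 0+0+0+0+0+0+0+0+0+0+0+0+0+0+0+0+0+0+0+0+0+0+0+0+0+0 mod 2 = 0
  c[15] = d·G[:,15] = (00111101110101000011011000)·(00000000000111111111111111) mod 2 = 0+0+0+0+0+0+0+0+0+0+0+1+0+1+0+0+0+0+1+1+0+1+1+0+0+0 mod 2 = 0
  c[16] = d·G[:,16] = (00111101110101000011011000)·(00000000000100000000000000) mod 2 = 0+0+0+0+0+0+0+0+0+0+0+1+0+0+0+0+0+0+0+0+0+0+0+0+0+0 mod 2 = 1
  c[17] = d·G[:,17] = (00111101110101000011011000)·(00000000000010000000000000) mod 2 = 0+0+0+0+0+0+0+0+0+0+0+0+0+0+0+0+0+0+0+0+0+0+0+0+0+0 mod 2 = 0
  c[18] = d·G[:,18] = (00111101110101000011011000)·(00000000000001000000000000) mod 2 = 0+0+0+0+0+0+0+0+0+0+0+0+0+1+0+0+0+0+0+0+0+0+0+0+0+0 mod 2 = 1
  c[19] = d·G[:,19] = (00111101110101000011011000)·(00000000000000100000000000) mod 2 = 0+0+0+0+0+0+0+0+0+0+0+0+0+0+0+0+0+0+0+0+0+0+0+0+0+0 mod 2 = 0
  c[20] = d·G[:,20] = (00111101110101000011011000)·(00000000000000010000000000) mod 2 = 0+0+0+0+0+0+0+0+0+0+0+0+0+0+0+0+0+0+0+0+0+0+0+0+0+0 mod 2 = 0
  c[21] = d·G[:,21] = (00111101110101000011011000)·(00000000000000001000000000) mod 2 = 0+0+0+0+0+0+0+0+0+0+0+0+0+0+0+0+0+0+0+0+0+0+0+0+0+0 mod 2 = 0
  c[22] = d·G[:,22] = (00111101110101000011011000)·(00000000000000000100000000) mod 2 = 0+0+0+0+0+0+0+0+0+0+0+0+0+0+0+0+0+0+0+0+0+0+0+0+0+0 mod 2 = 0
  c[23] = d·G[:,23] = (00111101110101000011011000)·(00000000000000000010000000) mod 2 = 0+0+0+0+0+0+0+0+0+0+0+0+0+0+0+0+0+0+1+0+0+0+0+0+0+0 mod 2 = 1
  c[24] = d·G[:,24] = (00111101110101000011011000)·(00000000000000000001000000) mod 2 = 0+0+0+0+0+0+0+0+0+0+0+0+0+0+0+0+0+0+0+1+0+0+0+0+0+0 mod 2 = 1
  c[25] = d·G[:,25] = (00111101110101000011011000)·(00000000000000000000100000) mod 2 = 0+0+0+0+0+0+0+0+0+0+0+0+0+0+0+0+0+0+0+0+0+0+0+0+0+0 mod 2 = 0
  c[26] = d·G[:,26] = (00111101110101000011011000)·(00000000000000000000010000) mod 2 = 0+0+0+0+0+0+0+0+0+0+0+0+0+0+0+0+0+0+0+0+0+1+0+0+0+0 mod 2 = 1
  c[27] = d·G[:,27] = (00111101110101000011011000)·(00000000000000000000001000) mod 2 = 0+0+0+0+0+0+0+0+0+0+0+0+0+0+0+0+0+0+0+0+0+0+1+0+0+0 mod 2 = 1
  c[28] = d·G[:,28] = (00111101110101000011011000)·(00000000000000000000000100) mod 2 = 0+0+0+0+0+0+0+0+0+0+0+0+0+0+0+0+0+0+0+0+0+0+0+0+0+0 mod 2 = 0
  c[29] = d·G[:,29] = (00111101110101000011011000)·(00000000000000000000000010) mod 2 = 0+0+0+0+0+0+0+0+0+0+0+0+0+0+0+0+0+0+0+0+0+0+0+0+0+0 mod 2 = 0
  c[30] = d·G[:,30] = (00111101110101000011011000)·(00000000000000000000000001) mod 2 = 0+0+0+0+0+0+0+0+0+0+0+0+0+0+0+0+0+0+0+0+0+0+0+0+0+0 mod 2 = 0
Codeword = 1000011111011100101000011011000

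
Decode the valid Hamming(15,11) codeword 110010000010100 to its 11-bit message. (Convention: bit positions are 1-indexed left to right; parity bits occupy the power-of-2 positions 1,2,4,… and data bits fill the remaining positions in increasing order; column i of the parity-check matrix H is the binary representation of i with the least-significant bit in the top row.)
Parity bits occupy power-of-2 positions; data bits are at positions {3,5,6,7,9,10,11,12,13,14,15} (1-indexed).
Extract: c[3]=0 c[5]=1 c[6]=0 c[7]=0 c[9]=0 c[10]=0 c[11]=1 c[12]=0 c[13]=1 c[14]=0 c[15]=0
Data = 01000010100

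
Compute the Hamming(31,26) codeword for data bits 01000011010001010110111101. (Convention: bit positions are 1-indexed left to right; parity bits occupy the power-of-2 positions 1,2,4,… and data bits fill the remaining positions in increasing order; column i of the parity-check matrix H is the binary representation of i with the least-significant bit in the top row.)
Codeword c = d · G (mod 2), d = 01000011010001010110111101:
  c[0] = d·G[:,0] = (01000011010001010110111101)·(11011010101101010101010101) mod 2 = 0+1+0+0+0+0+1+0+0+0+0+0+0+1+0+1+0+1+0+0+0+1+0+1+0+1 mod 2 = 0
  c[1] = d·G[:,1] = (01000011010001010110111101)·(10110110011011001100110011) mod 2 = 0+0+0+0+0+0+1+0+0+1+0+0+0+1+0+0+0+1+0+0+1+1+0+0+0+1 mod 2 = 1
  c[2] = d·G[:,2] = (01000011010001010110111101)·(10000000000000000000000000) mod 2 = 0+0+0+0+0+0+0+0+0+0+0+0+0+0+0+0+0+0+0+0+0+0+0+0+0+0 mod 2 = 0
  c[3] = d·G[:,3] = (01000011010001010110111101)·(01110001111000111100001111) mod 2 = 0+1+0+0+0+0+0+1+0+1+0+0+0+0+0+1+0+1+0+0+0+0+1+1+0+1 mod 2 = 0
  c[4] = d·G[:,4] = (01000011010001010110111101)·(01000000000000000000000000) mod 2 = 0+1+0+0+0+0+0+0+0+0+0+0+0+0+0+0+0+0+0+0+0+0+0+0+0+0 mod 2 = 1
  c[5] = d·G[:,5] = (01000011010001010110111101)·(00100000000000000000000000) mod 2 = 0+0+0+0+0+0+0+0+0+0+0+0+0+0+0+0+0+0+0+0+0+0+0+0+0+0 mod 2 = 0
  c[6] = d·G[:,6] = (01000011010001010110111101)·(00010000000000000000000000) mod 2 = 0+0+0+0+0+0+0+0+0+0+0+0+0+0+0+0+0+0+0+0+0+0+0+0+0+0 mod 2 = 0
  c[7] = d·G[:,7] = (01000011010001010110111101)·(00001111111000000011111111) mod 2 = 0+0+0+0+0+0+1+1+0+1+0+0+0+0+0+0+0+0+1+0+1+1+1+1+0+1 mod 2 = 1
  c[8] = d·G[:,8] = (01000011010001010110111101)·(00001000000000000000000000) mod 2 = 0+0+0+0+0+0+0+0+0+0+0+0+0+0+0+0+0+0+0+0+0+0+0+0+0+0 mod 2 = 0
  c[9] = d·G[:,9] = (01000011010001010110111101)·(00000100000000000000000000) mod 2 = 0+0+0+0+0+0+0+0+0+0+0+0+0+0+0+0+0+0+0+0+0+0+0+0+0+0 mod 2 = 0
  c[10] = d·G[:,10] = (01000011010001010110111101)·(00000010000000000000000000) mod 2 = 0+0+0+0+0+0+1+0+0+0+0+0+0+0+0+0+0+0+0+0+0+0+0+0+0+0 mod 2 = 1
  c[11] = d·G[:,11] = (01000011010001010110111101)·(00000001000000000000000000) mod 2 = 0+0+0+0+0+0+0+1+0+0+0+0+0+0+0+0+0+0+0+0+0+0+0+0+0+0 mod 2 = 1
  c[12] = d·G[:,12] = (01000011010001010110111101)·(00000000100000000000000000) mod 2 = 0+0+0+0+0+0+0+0+0+0+0+0+0+0+0+0+0+0+0+0+0+0+0+0+0+0 mod 2 = 0
  c[13] = d·G[:,13] = (01000011010001010110111101)·(00000000010000000000000000) mod 2 = 0+0+0+0+0+0+0+0+0+1+0+0+0+0+0+0+0+0+0+0+0+0+0+0+0+0 mod 2 = 1
  c[14] = d·G[:,14] = (01000011010001010110111101)·(00000000001000000000000000) mod 2 = 0+0+0+0+0+0+0+0+0+0+0+0+0+0+0+0+0+0+0+0+0+0+0+0+0+0 mod 2 = 0
  c[15] = d·G[:,15] = (01000011010001010110111101)·(00000000000111111111111111) mod 2 = 0+0+0+0+0+0+0+0+0+0+0+0+0+1+0+1+0+1+1+0+1+1+1+1+0+1 mod 2 = 1
  c[16] = d·G[:,16] = (01000011010001010110111101)·(00000000000100000000000000) mod 2 = 0+0+0+0+0+0+0+0+0+0+0+0+0+0+0+0+0+0+0+0+0+0+0+0+0+0 mod 2 = 0
  c[17] = d·G[:,17] = (01000011010001010110111101)·(00000000000010000000000000) mod 2 = 0+0+0+0+0+0+0+0+0+0+0+0+0+0+0+0+0+0+0+0+0+0+0+0+0+0 mod 2 = 0
  c[18] = d·G[:,18] = (01000011010001010110111101)·(00000000000001000000000000) mod 2 = 0+0+0+0+0+0+0+0+0+0+0+0+0+1+0+0+0+0+0+0+0+0+0+0+0+0 mod 2 = 1
  c[19] = d·G[:,19] = (01000011010001010110111101)·(00000000000000100000000000) mod 2 = 0+0+0+0+0+0+0+0+0+0+0+0+0+0+0+0+0+0+0+0+0+0+0+0+0+0 mod 2 = 0
  c[20] = d·G[:,20] = (01000011010001010110111101)·(00000000000000010000000000) mod 2 = 0+0+0+0+0+0+0+0+0+0+0+0+0+0+0+1+0+0+0+0+0+0+0+0+0+0 mod 2 = 1
  c[21] = d·G[:,21] = (01000011010001010110111101)·(00000000000000001000000000) mod 2 = 0+0+0+0+0+0+0+0+0+0+0+0+0+0+0+0+0+0+0+0+0+0+0+0+0+0 mod 2 = 0
  c[22] = d·G[:,22] = (01000011010001010110111101)·(00000000000000000100000000) mod 2 = 0+0+0+0+0+0+0+0+0+0+0+0+0+0+0+0+0+1+0+0+0+0+0+0+0+0 mod 2 = 1
  c[23] = d·G[:,23] = (01000011010001010110111101)·(00000000000000000010000000) mod 2 = 0+0+0+0+0+0+0+0+0+0+0+0+0+0+0+0+0+0+1+0+0+0+0+0+0+0 mod 2 = 1
  c[24] = d·G[:,24] = (01000011010001010110111101)·(00000000000000000001000000) mod 2 = 0+0+0+0+0+0+0+0+0+0+0+0+0+0+0+0+0+0+0+0+0+0+0+0+0+0 mod 2 = 0
  c[25] = d·G[:,25] = (01000011010001010110111101)·(00000000000000000000100000) mod 2 = 0+0+0+0+0+0+0+0+0+0+0+0+0+0+0+0+0+0+0+0+1+0+0+0+0+0 mod 2 = 1
  c[26] = d·G[:,26] = (01000011010001010110111101)·(00000000000000000000010000) mod 2 = 0+0+0+0+0+0+0+0+0+0+0+0+0+0+0+0+0+0+0+0+0+1+0+0+0+0 mod 2 = 1
  c[27] = d·G[:,27] = (01000011010001010110111101)·(00000000000000000000001000) mod 2 = 0+0+0+0+0+0+0+0+0+0+0+0+0+0+0+0+0+0+0+0+0+0+1+0+0+0 mod 2 = 1
  c[28] = d·G[:,28] = (01000011010001010110111101)·(00000000000000000000000100) mod 2 = 0+0+0+0+0+0+0+0+0+0+0+0+0+0+0+0+0+0+0+0+0+0+0+1+0+0 mod 2 = 1
  c[29] = d·G[:,29] = (01000011010001010110111101)·(00000000000000000000000010) mod 2 = 0+0+0+0+0+0+0+0+0+0+0+0+0+0+0+0+0+0+0+0+0+0+0+0+0+0 mod 2 = 0
  c[30] = d·G[:,30] = (01000011010001010110111101)·(00000000000000000000000001) mod 2 = 0+0+0+0+0+0+0+0+0+0+0+0+0+0+0+0+0+0+0+0+0+0+0+0+0+1 mod 2 = 1
Codeword = 0100100100110101001010110111101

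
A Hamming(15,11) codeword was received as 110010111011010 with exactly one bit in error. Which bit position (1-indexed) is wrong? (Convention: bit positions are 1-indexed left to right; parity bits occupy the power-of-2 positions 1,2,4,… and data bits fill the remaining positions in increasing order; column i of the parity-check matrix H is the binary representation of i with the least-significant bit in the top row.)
Syndrome s = H · r^T (mod 2), r = 110010111011010:
  s[0] = (101010101010101)·(110010111011010) mod 2 = 1+0+0+0+1+0+1+0+1+0+1+0+0+0+0 mod 2 = 1
  s[1] = (011001100110011)·(110010111011010) mod 2 = 0+1+0+0+0+0+1+0+0+0+1+0+0+1+0 mod 2 = 0
  s[2] = (000111100001111)·(110010111011010) mod 2 = 0+0+0+0+1+0+1+0+0+0+0+1+0+1+0 mod 2 = 0
  s[3] = (000000011111111)·(110010111011010) mod 2 = 0+0+0+0+0+0+0+1+1+0+1+1+0+1+0 mod 2 = 1
Syndrome = 1001
Column i of H is the binary representation of i, so the syndrome is the binary index of the flipped bit.
Read s = 1001 with s[0] as LSB: 1·2^0 + 0·2^1 + 0·2^2 + 1·2^3 = 9.
Error is at bit position 9.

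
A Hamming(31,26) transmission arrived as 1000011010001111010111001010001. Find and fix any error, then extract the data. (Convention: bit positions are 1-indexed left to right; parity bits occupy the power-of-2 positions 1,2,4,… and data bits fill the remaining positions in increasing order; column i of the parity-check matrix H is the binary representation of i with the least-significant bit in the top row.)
Syndrome s = H · r^T (mod 2), r = 1000011010001111010111001010001:
  s[0] = (1010101010101010101010101010101)·(1000011010001111010111001010001) mod 2 = 1+0+0+0+0+0+1+0+1+0+0+0+1+0+1+0+0+0+0+0+1+0+0+0+1+0+1+0+0+0+1 mod 2 = 1
  s[1] = (0110011001100110011001100110011)·(1000011010001111010111001010001) mod 2 = 0+0+0+0+0+1+1+0+0+0+0+0+0+1+1+0+0+1+0+0+0+1+0+0+0+0+1+0+0+0+1 mod 2 = 0
  s[2] = (0001111000011110000111100001111)·(1000011010001111010111001010001) mod 2 = 0+0+0+0+0+1+1+0+0+0+0+0+1+1+1+0+0+0+0+1+1+1+0+0+0+0+0+0+0+0+1 mod 2 = 1
  s[3] = (0000000111111110000000011111111)·(1000011010001111010111001010001) mod 2 = 0+0+0+0+0+0+0+0+1+0+0+0+1+1+1+0+0+0+0+0+0+0+0+0+1+0+1+0+0+0+1 mod 2 = 1
  s[4] = (0000000000000001111111111111111)·(1000011010001111010111001010001) mod 2 = 0+0+0+0+0+0+0+0+0+0+0+0+0+0+0+1+0+1+0+1+1+1+0+0+1+0+1+0+0+0+1 mod 2 = 0
Syndrome = 10110
Column 13 of H equals this syndrome → error at bit 13 (1-indexed).
Flip bit 13: 1000011010001111010111001010001 → 1000011010000111010111001010001
Extract data bits at positions {3,5,6,7,9,10,11,12,13,14,15,17,18,19,20,21,22,23,24,25,26,27,28,29,30,31}: 00111000011010111001010001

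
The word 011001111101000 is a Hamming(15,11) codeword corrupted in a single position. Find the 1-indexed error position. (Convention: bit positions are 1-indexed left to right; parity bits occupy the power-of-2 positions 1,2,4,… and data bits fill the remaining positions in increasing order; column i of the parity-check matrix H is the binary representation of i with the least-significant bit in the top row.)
Syndrome s = H · r^T (mod 2), r = 011001111101000:
  s[0] = (101010101010101)·(011001111101000) mod 2 = 0+0+1+0+0+0+1+0+1+0+0+0+0+0+0 mod 2 = 1
  s[1] = (011001100110011)·(011001111101000) mod 2 = 0+1+1+0+0+1+1+0+0+1+0+0+0+0+0 mod 2 = 1
  s[2] = (000111100001111)·(011001111101000) mod 2 = 0+0+0+0+0+1+1+0+0+0+0+1+0+0+0 mod 2 = 1
  s[3] = (000000011111111)·(011001111101000) mod 2 = 0+0+0+0+0+0+0+1+1+1+0+1+0+0+0 mod 2 = 0
Syndrome = 1110
Column i of H is the binary representation of i, so the syndrome is the binary index of the flipped bit.
Read s = 1110 with s[0] as LSB: 1·2^0 + 1·2^1 + 1·2^2 + 0·2^3 = 7.
Error is at bit position 7.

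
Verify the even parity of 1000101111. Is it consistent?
Sum of all bits: 1+0+0+0+1+0+1+1+1+1 = 6; 6 mod 2 = 0. Result is 0 → valid parity.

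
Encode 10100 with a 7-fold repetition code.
Repeat each bit 7× and concatenate:
1→1111111  0→0000000  1→1111111  0→0000000  0→0000000
Codeword = 11111110000000111111100000000000000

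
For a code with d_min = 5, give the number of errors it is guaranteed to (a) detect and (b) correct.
(a) Detection requires d_min ≥ e+1, so e ≤ d_min − 1 = 4.
(b) Correction requires d_min ≥ 2t+1, so t ≤ ⌊(d_min − 1)/2⌋ = ⌊4/2⌋ = 2.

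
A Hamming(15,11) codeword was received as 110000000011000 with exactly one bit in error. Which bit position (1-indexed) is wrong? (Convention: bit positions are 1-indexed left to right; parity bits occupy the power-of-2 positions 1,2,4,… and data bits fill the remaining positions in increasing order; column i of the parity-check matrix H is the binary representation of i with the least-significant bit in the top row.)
Syndrome s = H · r^T (mod 2), r = 110000000011000:
  s[0] = (101010101010101)·(110000000011000) mod 2 = 1+0+0+0+0+0+0+0+0+0+1+0+0+0+0 mod 2 = 0
  s[1] = (011001100110011)·(110000000011000) mod 2 = 0+1+0+0+0+0+0+0+0+0+1+0+0+0+0 mod 2 = 0
  s[2] = (000111100001111)·(110000000011000) mod 2 = 0+0+0+0+0+0+0+0+0+0+0+1+0+0+0 mod 2 = 1
  s[3] = (000000011111111)·(110000000011000) mod 2 = 0+0+0+0+0+0+0+0+0+0+1+1+0+0+0 mod 2 = 0
Syndrome = 0010
Column i of H is the binary representation of i, so the syndrome is the binary index of the flipped bit.
Read s = 0010 with s[0] as LSB: 0·2^0 + 0·2^1 + 1·2^2 + 0·2^3 = 4.
Error is at bit position 4.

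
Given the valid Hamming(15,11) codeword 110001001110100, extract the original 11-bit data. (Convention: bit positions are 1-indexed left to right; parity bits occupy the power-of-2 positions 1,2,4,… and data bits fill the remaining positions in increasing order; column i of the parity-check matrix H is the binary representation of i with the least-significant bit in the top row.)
Parity bits occupy power-of-2 positions; data bits are at positions {3,5,6,7,9,10,11,12,13,14,15} (1-indexed).
Extract: c[3]=0 c[5]=0 c[6]=1 c[7]=0 c[9]=1 c[10]=1 c[11]=1 c[12]=0 c[13]=1 c[14]=0 c[15]=0
Data = 00101110100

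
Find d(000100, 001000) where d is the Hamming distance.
XOR = 001100, count of 1s = 2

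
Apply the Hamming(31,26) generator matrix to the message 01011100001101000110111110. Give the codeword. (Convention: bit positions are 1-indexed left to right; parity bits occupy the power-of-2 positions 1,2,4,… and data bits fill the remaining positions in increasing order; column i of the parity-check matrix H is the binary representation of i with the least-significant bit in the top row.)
Codeword c = d · G (mod 2), d = 01011100001101000110111110:
  c[0] = d·G[:,0] = (01011100001101000110111110)·(11011010101101010101010101) mod 2 = 0+1+0+1+1+0+0+0+0+0+1+1+0+1+0+0+0+1+0+0+0+1+0+1+0+0 mod 2 = 1
  c[1] = d·G[:,1] = (01011100001101000110111110)·(10110110011011001100110011) mod 2 = 0+0+0+1+0+1+0+0+0+0+1+0+0+1+0+0+0+1+0+0+1+1+0+0+1+0 mod 2 = 0
  c[2] = d·G[:,2] = (01011100001101000110111110)·(10000000000000000000000000) mod 2 = 0+0+0+0+0+0+0+0+0+0+0+0+0+0+0+0+0+0+0+0+0+0+0+0+0+0 mod 2 = 0
  c[3] = d·G[:,3] = (01011100001101000110111110)·(01110001111000111100001111) mod 2 = 0+1+0+1+0+0+0+0+0+0+1+0+0+0+0+0+0+1+0+0+0+0+1+1+1+0 mod 2 = 1
  c[4] = d·G[:,4] = (01011100001101000110111110)·(01000000000000000000000000) mod 2 = 0+1+0+0+0+0+0+0+0+0+0+0+0+0+0+0+0+0+0+0+0+0+0+0+0+0 mod 2 = 1
  c[5] = d·G[:,5] = (01011100001101000110111110)·(00100000000000000000000000) mod 2 = 0+0+0+0+0+0+0+0+0+0+0+0+0+0+0+0+0+0+0+0+0+0+0+0+0+0 mod 2 = 0
  c[6] = d·G[:,6] = (01011100001101000110111110)·(00010000000000000000000000) mod 2 = 0+0+0+1+0+0+0+0+0+0+0+0+0+0+0+0+0+0+0+0+0+0+0+0+0+0 mod 2 = 1
  c[7] = d·G[:,7] = (01011100001101000110111110)·(00001111111000000011111111) mod 2 = 0+0+0+0+1+1+0+0+0+0+1+0+0+0+0+0+0+0+1+0+1+1+1+1+1+0 mod 2 = 1
  c[8] = d·G[:,8] = (01011100001101000110111110)·(00001000000000000000000000) mod 2 = 0+0+0+0+1+0+0+0+0+0+0+0+0+0+0+0+0+0+0+0+0+0+0+0+0+0 mod 2 = 1
  c[9] = d·G[:,9] = (01011100001101000110111110)·(00000100000000000000000000) mod 2 = 0+0+0+0+0+1+0+0+0+0+0+0+0+0+0+0+0+0+0+0+0+0+0+0+0+0 mod 2 = 1
  c[10] = d·G[:,10] = (01011100001101000110111110)·(00000010000000000000000000) mod 2 = 0+0+0+0+0+0+0+0+0+0+0+0+0+0+0+0+0+0+0+0+0+0+0+0+0+0 mod 2 = 0
  c[11] = d·G[:,11] = (01011100001101000110111110)·(00000001000000000000000000) mod 2 = 0+0+0+0+0+0+0+0+0+0+0+0+0+0+0+0+0+0+0+0+0+0+0+0+0+0 mod 2 = 0
  c[12] = d·G[:,12] = (01011100001101000110111110)·(00000000100000000000000000) mod 2 = 0+0+0+0+0+0+0+0+0+0+0+0+0+0+0+0+0+0+0+0+0+0+0+0+0+0 mod 2 = 0
  c[13] = d·G[:,13] = (01011100001101000110111110)·(00000000010000000000000000) mod 2 = 0+0+0+0+0+0+0+0+0+0+0+0+0+0+0+0+0+0+0+0+0+0+0+0+0+0 mod 2 = 0
  c[14] = d·G[:,14] = (01011100001101000110111110)·(00000000001000000000000000) mod 2 = 0+0+0+0+0+0+0+0+0+0+1+0+0+0+0+0+0+0+0+0+0+0+0+0+0+0 mod 2 = 1
  c[15] = d·G[:,15] = (01011100001101000110111110)·(00000000000111111111111111) mod 2 = 0+0+0+0+0+0+0+0+0+0+0+1+0+1+0+0+0+1+1+0+1+1+1+1+1+0 mod 2 = 1
  c[16] = d·G[:,16] = (01011100001101000110111110)·(00000000000100000000000000) mod 2 = 0+0+0+0+0+0+0+0+0+0+0+1+0+0+0+0+0+0+0+0+0+0+0+0+0+0 mod 2 = 1
  c[17] = d·G[:,17] = (01011100001101000110111110)·(00000000000010000000000000) mod 2 = 0+0+0+0+0+0+0+0+0+0+0+0+0+0+0+0+0+0+0+0+0+0+0+0+0+0 mod 2 = 0
  c[18] = d·G[:,18] = (01011100001101000110111110)·(00000000000001000000000000) mod 2 = 0+0+0+0+0+0+0+0+0+0+0+0+0+1+0+0+0+0+0+0+0+0+0+0+0+0 mod 2 = 1
  c[19] = d·G[:,19] = (01011100001101000110111110)·(00000000000000100000000000) mod 2 = 0+0+0+0+0+0+0+0+0+0+0+0+0+0+0+0+0+0+0+0+0+0+0+0+0+0 mod 2 = 0
  c[20] = d·G[:,20] = (01011100001101000110111110)·(00000000000000010000000000) mod 2 = 0+0+0+0+0+0+0+0+0+0+0+0+0+0+0+0+0+0+0+0+0+0+0+0+0+0 mod 2 = 0
  c[21] = d·G[:,21] = (01011100001101000110111110)·(00000000000000001000000000) mod 2 = 0+0+0+0+0+0+0+0+0+0+0+0+0+0+0+0+0+0+0+0+0+0+0+0+0+0 mod 2 = 0
  c[22] = d·G[:,22] = (01011100001101000110111110)·(00000000000000000100000000) mod 2 = 0+0+0+0+0+0+0+0+0+0+0+0+0+0+0+0+0+1+0+0+0+0+0+0+0+0 mod 2 = 1
  c[23] = d·G[:,23] = (01011100001101000110111110)·(00000000000000000010000000) mod 2 = 0+0+0+0+0+0+0+0+0+0+0+0+0+0+0+0+0+0+1+0+0+0+0+0+0+0 mod 2 = 1
  c[24] = d·G[:,24] = (01011100001101000110111110)·(00000000000000000001000000) mod 2 = 0+0+0+0+0+0+0+0+0+0+0+0+0+0+0+0+0+0+0+0+0+0+0+0+0+0 mod 2 = 0
  c[25] = d·G[:,25] = (01011100001101000110111110)·(00000000000000000000100000) mod 2 = 0+0+0+0+0+0+0+0+0+0+0+0+0+0+0+0+0+0+0+0+1+0+0+0+0+0 mod 2 = 1
  c[26] = d·G[:,26] = (01011100001101000110111110)·(00000000000000000000010000) mod 2 = 0+0+0+0+0+0+0+0+0+0+0+0+0+0+0+0+0+0+0+0+0+1+0+0+0+0 mod 2 = 1
  c[27] = d·G[:,27] = (01011100001101000110111110)·(00000000000000000000001000) mod 2 = 0+0+0+0+0+0+0+0+0+0+0+0+0+0+0+0+0+0+0+0+0+0+1+0+0+0 mod 2 = 1
  c[28] = d·G[:,28] = (01011100001101000110111110)·(00000000000000000000000100) mod 2 = 0+0+0+0+0+0+0+0+0+0+0+0+0+0+0+0+0+0+0+0+0+0+0+1+0+0 mod 2 = 1
  c[29] = d·G[:,29] = (01011100001101000110111110)·(00000000000000000000000010) mod 2 = 0+0+0+0+0+0+0+0+0+0+0+0+0+0+0+0+0+0+0+0+0+0+0+0+1+0 mod 2 = 1
  c[30] = d·G[:,30] = (01011100001101000110111110)·(00000000000000000000000001) mod 2 = 0+0+0+0+0+0+0+0+0+0+0+0+0+0+0+0+0+0+0+0+0+0+0+0+0+0 mod 2 = 0
Codeword = 1001101111000011101000110111110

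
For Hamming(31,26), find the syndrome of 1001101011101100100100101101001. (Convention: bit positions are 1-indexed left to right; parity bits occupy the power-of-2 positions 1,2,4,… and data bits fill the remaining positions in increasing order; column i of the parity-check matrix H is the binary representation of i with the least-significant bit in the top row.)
Syndrome s = H · r^T (mod 2), r = 1001101011101100100100101101001:
  s[0] = (1010101010101010101010101010101)·(1001101011101100100100101101001) mod 2 = 1+0+0+0+1+0+1+0+1+0+1+0+1+0+0+0+1+0+0+0+0+0+1+0+1+0+0+0+0+0+1 mod 2 = 0
  s[1] = (0110011001100110011001100110011)·(1001101011101100100100101101001) mod 2 = 0+0+0+0+0+0+1+0+0+1+1+0+0+1+0+0+0+0+0+0+0+0+1+0+0+1+0+0+0+0+1 mod 2 = 1
  s[2] = (0001111000011110000111100001111)·(1001101011101100100100101101001) mod 2 = 0+0+0+1+1+0+1+0+0+0+0+0+1+1+0+0+0+0+0+1+0+0+1+0+0+0+0+1+0+0+1 mod 2 = 1
  s[3] = (0000000111111110000000011111111)·(1001101011101100100100101101001) mod 2 = 0+0+0+0+0+0+0+0+1+1+1+0+1+1+0+0+0+0+0+0+0+0+0+0+1+1+0+1+0+0+1 mod 2 = 1
  s[4] = (0000000000000001111111111111111)·(1001101011101100100100101101001) mod 2 = 0+0+0+0+0+0+0+0+0+0+0+0+0+0+0+0+1+0+0+1+0+0+1+0+1+1+0+1+0+0+1 mod 2 = 1
Syndrome = 01111
Non-zero syndrome: error at position 30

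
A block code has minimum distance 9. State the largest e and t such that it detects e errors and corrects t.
(a) Detection requires d_min ≥ e+1, so e ≤ d_min − 1 = 8.
(b) Correction requires d_min ≥ 2t+1, so t ≤ ⌊(d_min − 1)/2⌋ = ⌊8/2⌋ = 4.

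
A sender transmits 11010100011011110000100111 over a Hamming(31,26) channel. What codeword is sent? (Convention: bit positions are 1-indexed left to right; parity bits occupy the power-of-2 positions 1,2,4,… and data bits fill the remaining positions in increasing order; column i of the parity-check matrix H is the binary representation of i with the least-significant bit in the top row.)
Codeword c = d · G (mod 2), d = 11010100011011110000100111:
  c[0] = d·G[:,0] = (11010100011011110000100111)·(11011010101101010101010101) mod 2 = 1+1+0+1+0+0+0+0+0+0+1+0+0+1+0+1+0+0+0+0+0+0+0+1+0+1 mod 2 = 0
  c[1] = d·G[:,1] = (11010100011011110000100111)·(10110110011011001100110011) mod 2 = 1+0+0+1+0+1+0+0+0+1+1+0+1+1+0+0+0+0+0+0+1+0+0+0+1+1 mod 2 = 0
  c[2] = d·G[:,2] = (11010100011011110000100111)·(10000000000000000000000000) mod 2 = 1+0+0+0+0+0+0+0+0+0+0+0+0+0+0+0+0+0+0+0+0+0+0+0+0+0 mod 2 = 1
  c[3] = d·G[:,3] = (11010100011011110000100111)·(01110001111000111100001111) mod 2 = 0+1+0+1+0+0+0+0+0+1+1+0+0+0+1+1+0+0+0+0+0+0+0+1+1+1 mod 2 = 1
  c[4] = d·G[:,4] = (11010100011011110000100111)·(01000000000000000000000000) mod 2 = 0+1+0+0+0+0+0+0+0+0+0+0+0+0+0+0+0+0+0+0+0+0+0+0+0+0 mod 2 = 1
  c[5] = d·G[:,5] = (11010100011011110000100111)·(00100000000000000000000000) mod 2 = 0+0+0+0+0+0+0+0+0+0+0+0+0+0+0+0+0+0+0+0+0+0+0+0+0+0 mod 2 = 0
  c[6] = d·G[:,6] = (11010100011011110000100111)·(00010000000000000000000000) mod 2 = 0+0+0+1+0+0+0+0+0+0+0+0+0+0+0+0+0+0+0+0+0+0+0+0+0+0 mod 2 = 1
  c[7] = d·G[:,7] = (11010100011011110000100111)·(00001111111000000011111111) mod 2 = 0+0+0+0+0+1+0+0+0+1+1+0+0+0+0+0+0+0+0+0+1+0+0+1+1+1 mod 2 = 1
  c[8] = d·G[:,8] = (11010100011011110000100111)·(00001000000000000000000000) mod 2 = 0+0+0+0+0+0+0+0+0+0+0+0+0+0+0+0+0+0+0+0+0+0+0+0+0+0 mod 2 = 0
  c[9] = d·G[:,9] = (11010100011011110000100111)·(00000100000000000000000000) mod 2 = 0+0+0+0+0+1+0+0+0+0+0+0+0+0+0+0+0+0+0+0+0+0+0+0+0+0 mod 2 = 1
  c[10] = d·G[:,10] = (11010100011011110000100111)·(00000010000000000000000000) mod 2 = 0+0+0+0+0+0+0+0+0+0+0+0+0+0+0+0+0+0+0+0+0+0+0+0+0+0 mod 2 = 0
  c[11] = d·G[:,11] = (11010100011011110000100111)·(00000001000000000000000000) mod 2 = 0+0+0+0+0+0+0+0+0+0+0+0+0+0+0+0+0+0+0+0+0+0+0+0+0+0 mod 2 = 0
  c[12] = d·G[:,12] = (11010100011011110000100111)·(00000000100000000000000000) mod 2 = 0+0+0+0+0+0+0+0+0+0+0+0+0+0+0+0+0+0+0+0+0+0+0+0+0+0 mod 2 = 0
  c[13] = d·G[:,13] = (11010100011011110000100111)·(00000000010000000000000000) mod 2 = 0+0+0+0+0+0+0+0+0+1+0+0+0+0+0+0+0+0+0+0+0+0+0+0+0+0 mod 2 = 1
  c[14] = d·G[:,14] = (11010100011011110000100111)·(00000000001000000000000000) mod 2 = 0+0+0+0+0+0+0+0+0+0+1+0+0+0+0+0+0+0+0+0+0+0+0+0+0+0 mod 2 = 1
  c[15] = d·G[:,15] = (11010100011011110000100111)·(00000000000111111111111111) mod 2 = 0+0+0+0+0+0+0+0+0+0+0+0+1+1+1+1+0+0+0+0+1+0+0+1+1+1 mod 2 = 0
  c[16] = d·G[:,16] = (11010100011011110000100111)·(00000000000100000000000000) mod 2 = 0+0+0+0+0+0+0+0+0+0+0+0+0+0+0+0+0+0+0+0+0+0+0+0+0+0 mod 2 = 0
  c[17] = d·G[:,17] = (11010100011011110000100111)·(00000000000010000000000000) mod 2 = 0+0+0+0+0+0+0+0+0+0+0+0+1+0+0+0+0+0+0+0+0+0+0+0+0+0 mod 2 = 1
  c[18] = d·G[:,18] = (11010100011011110000100111)·(00000000000001000000000000) mod 2 = 0+0+0+0+0+0+0+0+0+0+0+0+0+1+0+0+0+0+0+0+0+0+0+0+0+0 mod 2 = 1
  c[19] = d·G[:,19] = (11010100011011110000100111)·(00000000000000100000000000) mod 2 = 0+0+0+0+0+0+0+0+0+0+0+0+0+0+1+0+0+0+0+0+0+0+0+0+0+0 mod 2 = 1
  c[20] = d·G[:,20] = (11010100011011110000100111)·(00000000000000010000000000) mod 2 = 0+0+0+0+0+0+0+0+0+0+0+0+0+0+0+1+0+0+0+0+0+0+0+0+0+0 mod 2 = 1
  c[21] = d·G[:,21] = (11010100011011110000100111)·(00000000000000001000000000) mod 2 = 0+0+0+0+0+0+0+0+0+0+0+0+0+0+0+0+0+0+0+0+0+0+0+0+0+0 mod 2 = 0
  c[22] = d·G[:,22] = (11010100011011110000100111)·(00000000000000000100000000) mod 2 = 0+0+0+0+0+0+0+0+0+0+0+0+0+0+0+0+0+0+0+0+0+0+0+0+0+0 mod 2 = 0
  c[23] = d·G[:,23] = (11010100011011110000100111)·(00000000000000000010000000) mod 2 = 0+0+0+0+0+0+0+0+0+0+0+0+0+0+0+0+0+0+0+0+0+0+0+0+0+0 mod 2 = 0
  c[24] = d·G[:,24] = (11010100011011110000100111)·(00000000000000000001000000) mod 2 = 0+0+0+0+0+0+0+0+0+0+0+0+0+0+0+0+0+0+0+0+0+0+0+0+0+0 mod 2 = 0
  c[25] = d·G[:,25] = (11010100011011110000100111)·(00000000000000000000100000) mod 2 = 0+0+0+0+0+0+0+0+0+0+0+0+0+0+0+0+0+0+0+0+1+0+0+0+0+0 mod 2 = 1
  c[26] = d·G[:,26] = (11010100011011110000100111)·(00000000000000000000010000) mod 2 = 0+0+0+0+0+0+0+0+0+0+0+0+0+0+0+0+0+0+0+0+0+0+0+0+0+0 mod 2 = 0
  c[27] = d·G[:,27] = (11010100011011110000100111)·(00000000000000000000001000) mod 2 = 0+0+0+0+0+0+0+0+0+0+0+0+0+0+0+0+0+0+0+0+0+0+0+0+0+0 mod 2 = 0
  c[28] = d·G[:,28] = (11010100011011110000100111)·(00000000000000000000000100) mod 2 = 0+0+0+0+0+0+0+0+0+0+0+0+0+0+0+0+0+0+0+0+0+0+0+1+0+0 mod 2 = 1
  c[29] = d·G[:,29] = (11010100011011110000100111)·(00000000000000000000000010) mod 2 = 0+0+0+0+0+0+0+0+0+0+0+0+0+0+0+0+0+0+0+0+0+0+0+0+1+0 mod 2 = 1
  c[30] = d·G[:,30] = (11010100011011110000100111)·(00000000000000000000000001) mod 2 = 0+0+0+0+0+0+0+0+0+0+0+0+0+0+0+0+0+0+0+0+0+0+0+0+0+1 mod 2 = 1
Codeword = 0011101101000110011110000100111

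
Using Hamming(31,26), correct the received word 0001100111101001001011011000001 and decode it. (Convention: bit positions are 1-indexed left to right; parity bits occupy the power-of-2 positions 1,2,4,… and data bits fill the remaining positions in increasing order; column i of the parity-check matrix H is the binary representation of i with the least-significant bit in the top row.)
Syndrome s = H · r^T (mod 2), r = 0001100111101001001011011000001:
  s[0] = (1010101010101010101010101010101)·(0001100111101001001011011000001) mod 2 = 0+0+0+0+1+0+0+0+1+0+1+0+1+0+0+0+0+0+1+0+1+0+0+0+1+0+0+0+0+0+1 mod 2 = 0
  s[1] = (0110011001100110011001100110011)·(0001100111101001001011011000001) mod 2 = 0+0+0+0+0+0+0+0+0+1+1+0+0+0+0+0+0+0+1+0+0+1+0+0+0+0+0+0+0+0+1 mod 2 = 1
  s[2] = (0001111000011110000111100001111)·(0001100111101001001011011000001) mod 2 = 0+0+0+1+1+0+0+0+0+0+0+0+1+0+0+0+0+0+0+0+1+1+0+0+0+0+0+0+0+0+1 mod 2 = 0
  s[3] = (0000000111111110000000011111111)·(0001100111101001001011011000001) mod 2 = 0+0+0+0+0+0+0+1+1+1+1+0+1+0+0+0+0+0+0+0+0+0+0+1+1+0+0+0+0+0+1 mod 2 = 0
  s[4] = (0000000000000001111111111111111)·(0001100111101001001011011000001) mod 2 = 0+0+0+0+0+0+0+0+0+0+0+0+0+0+0+1+0+0+1+0+1+1+0+1+1+0+0+0+0+0+1 mod 2 = 1
Syndrome = 01001
Column 18 of H equals this syndrome → error at bit 18 (1-indexed).
Flip bit 18: 0001100111101001001011011000001 → 0001100111101001011011011000001
Extract data bits at positions {3,5,6,7,9,10,11,12,13,14,15,17,18,19,20,21,22,23,24,25,26,27,28,29,30,31}: 01001110100011011011000001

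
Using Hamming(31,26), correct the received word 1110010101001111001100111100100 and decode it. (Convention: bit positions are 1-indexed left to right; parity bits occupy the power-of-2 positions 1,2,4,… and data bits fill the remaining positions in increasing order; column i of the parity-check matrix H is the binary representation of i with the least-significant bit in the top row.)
Syndrome s = H · r^T (mod 2), r = 1110010101001111001100111100100:
  s[0] = (1010101010101010101010101010101)·(1110010101001111001100111100100) mod 2 = 1+0+1+0+0+0+0+0+0+0+0+0+1+0+1+0+0+0+1+0+0+0+1+0+1+0+0+0+1+0+0 mod 2 = 0
  s[1] = (0110011001100110011001100110011)·(1110010101001111001100111100100) mod 2 = 0+1+1+0+0+1+0+0+0+1+0+0+0+1+1+0+0+0+1+0+0+0+1+0+0+1+0+0+0+0+0 mod 2 = 1
  s[2] = (0001111000011110000111100001111)·(1110010101001111001100111100100) mod 2 = 0+0+0+0+0+1+0+0+0+0+0+0+1+1+1+0+0+0+0+1+0+0+1+0+0+0+0+0+1+0+0 mod 2 = 1
  s[3] = (0000000111111110000000011111111)·(1110010101001111001100111100100) mod 2 = 0+0+0+0+0+0+0+1+0+1+0+0+1+1+1+0+0+0+0+0+0+0+0+1+1+1+0+0+1+0+0 mod 2 = 1
  s[4] = (0000000000000001111111111111111)·(1110010101001111001100111100100) mod 2 = 0+0+0+0+0+0+0+0+0+0+0+0+0+0+0+1+0+0+1+1+0+0+1+1+1+1+0+0+1+0+0 mod 2 = 0
Syndrome = 01110
Column 14 of H equals this syndrome → error at bit 14 (1-indexed).
Flip bit 14: 1110010101001111001100111100100 → 1110010101001011001100111100100
Extract data bits at positions {3,5,6,7,9,10,11,12,13,14,15,17,18,19,20,21,22,23,24,25,26,27,28,29,30,31}: 10100100101001100111100100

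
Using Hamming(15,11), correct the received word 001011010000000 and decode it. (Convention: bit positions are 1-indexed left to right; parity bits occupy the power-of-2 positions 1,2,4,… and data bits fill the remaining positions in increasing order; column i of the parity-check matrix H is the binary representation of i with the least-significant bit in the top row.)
Syndrome s = H · r^T (mod 2), r = 001011010000000:
  s[0] = (101010101010101)·(001011010000000) mod 2 = 0+0+1+0+1+0+0+0+0+0+0+0+0+0+0 mod 2 = 0
  s[1] = (011001100110011)·(001011010000000) mod 2 = 0+0+1+0+0+1+0+0+0+0+0+0+0+0+0 mod 2 = 0
  s[2] = (000111100001111)·(001011010000000) mod 2 = 0+0+0+0+1+1+0+0+0+0+0+0+0+0+0 mod 2 = 0
  s[3] = (000000011111111)·(001011010000000) mod 2 = 0+0+0+0+0+0+0+1+0+0+0+0+0+0+0 mod 2 = 1
Syndrome = 0001
Column 8 of H equals this syndrome → error at bit 8 (1-indexed).
Flip bit 8: 001011010000000 → 001011000000000
Extract data bits at positions {3,5,6,7,9,10,11,12,13,14,15}: 11100000000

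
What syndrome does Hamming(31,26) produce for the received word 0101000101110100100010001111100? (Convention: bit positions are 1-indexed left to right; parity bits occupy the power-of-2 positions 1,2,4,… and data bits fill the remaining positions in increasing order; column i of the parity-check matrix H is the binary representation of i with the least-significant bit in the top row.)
Syndrome s = H · r^T (mod 2), r = 0101000101110100100010001111100:
  s[0] = (1010101010101010101010101010101)·(0101000101110100100010001111100) mod 2 = 0+0+0+0+0+0+0+0+0+0+1+0+0+0+0+0+1+0+0+0+1+0+0+0+1+0+1+0+1+0+0 mod 2 = 0
  s[1] = (0110011001100110011001100110011)·(0101000101110100100010001111100) mod 2 = 0+1+0+0+0+0+0+0+0+1+1+0+0+1+0+0+0+0+0+0+0+0+0+0+0+1+1+0+0+0+0 mod 2 = 0
  s[2] = (0001111000011110000111100001111)·(0101000101110100100010001111100) mod 2 = 0+0+0+1+0+0+0+0+0+0+0+1+0+1+0+0+0+0+0+0+1+0+0+0+0+0+0+1+1+0+0 mod 2 = 0
  s[3] = (0000000111111110000000011111111)·(0101000101110100100010001111100) mod 2 = 0+0+0+0+0+0+0+1+0+1+1+1+0+1+0+0+0+0+0+0+0+0+0+0+1+1+1+1+1+0+0 mod 2 = 0
  s[4] = (0000000000000001111111111111111)·(0101000101110100100010001111100) mod 2 = 0+0+0+0+0+0+0+0+0+0+0+0+0+0+0+0+1+0+0+0+1+0+0+0+1+1+1+1+1+0+0 mod 2 = 1
Syndrome = 00001
Non-zero syndrome: error at position 16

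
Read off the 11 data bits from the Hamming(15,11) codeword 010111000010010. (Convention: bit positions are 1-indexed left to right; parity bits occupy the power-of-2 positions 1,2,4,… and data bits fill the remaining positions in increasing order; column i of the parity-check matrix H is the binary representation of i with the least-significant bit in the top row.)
Parity bits occupy power-of-2 positions; data bits are at positions {3,5,6,7,9,10,11,12,13,14,15} (1-indexed).
Extract: c[3]=0 c[5]=1 c[6]=1 c[7]=0 c[9]=0 c[10]=0 c[11]=1 c[12]=0 c[13]=0 c[14]=1 c[15]=0
Data = 01100010010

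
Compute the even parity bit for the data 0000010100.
Sum of data bits: 0+0+0+0+0+1+0+1+0+0 = 2.
2 mod 2 = 0, so parity bit = 0.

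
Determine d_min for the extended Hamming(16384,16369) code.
d_min = 4 (adding an overall parity bit to Hamming(16383,16369) raises d_min from 3 to 4).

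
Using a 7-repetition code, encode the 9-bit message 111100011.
Repeat each bit 7× and concatenate:
1→1111111  1→1111111  1→1111111  1→1111111  0→0000000  0→0000000  0→0000000  1→1111111  1→1111111
Codeword = 111111111111111111111111111100000000000000000000011111111111111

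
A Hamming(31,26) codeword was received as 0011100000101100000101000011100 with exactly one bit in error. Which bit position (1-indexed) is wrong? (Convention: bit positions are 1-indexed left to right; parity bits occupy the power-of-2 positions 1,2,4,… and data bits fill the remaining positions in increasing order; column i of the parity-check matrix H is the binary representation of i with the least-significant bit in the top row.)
Syndrome s = H · r^T (mod 2), r = 0011100000101100000101000011100:
  s[0] = (1010101010101010101010101010101)·(0011100000101100000101000011100) mod 2 = 0+0+1+0+1+0+0+0+0+0+1+0+1+0+0+0+0+0+0+0+0+0+0+0+0+0+1+0+1+0+0 mod 2 = 0
  s[1] = (0110011001100110011001100110011)·(0011100000101100000101000011100) mod 2 = 0+0+1+0+0+0+0+0+0+0+1+0+0+1+0+0+0+0+0+0+0+1+0+0+0+0+1+0+0+0+0 mod 2 = 1
  s[2] = (0001111000011110000111100001111)·(0011100000101100000101000011100) mod 2 = 0+0+0+1+1+0+0+0+0+0+0+0+1+1+0+0+0+0+0+1+0+1+0+0+0+0+0+1+1+0+0 mod 2 = 0
  s[3] = (0000000111111110000000011111111)·(0011100000101100000101000011100) mod 2 = 0+0+0+0+0+0+0+0+0+0+1+0+1+1+0+0+0+0+0+0+0+0+0+0+0+0+1+1+1+0+0 mod 2 = 0
  s[4] = (0000000000000001111111111111111)·(0011100000101100000101000011100) mod 2 = 0+0+0+0+0+0+0+0+0+0+0+0+0+0+0+0+0+0+0+1+0+1+0+0+0+0+1+1+1+0+0 mod 2 = 1
Syndrome = 01001
Column i of H is the binary representation of i, so the syndrome is the binary index of the flipped bit.
Read s = 01001 with s[0] as LSB: 0·2^0 + 1·2^1 + 0·2^2 + 0·2^3 + 1·2^4 = 18.
Error is at bit position 18.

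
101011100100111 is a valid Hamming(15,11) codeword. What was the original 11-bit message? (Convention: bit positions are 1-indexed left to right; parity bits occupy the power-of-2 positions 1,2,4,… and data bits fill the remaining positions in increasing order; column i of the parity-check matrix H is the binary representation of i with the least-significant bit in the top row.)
Parity bits occupy power-of-2 positions; data bits are at positions {3,5,6,7,9,10,11,12,13,14,15} (1-indexed).
Extract: c[3]=1 c[5]=1 c[6]=1 c[7]=1 c[9]=0 c[10]=1 c[11]=0 c[12]=0 c[13]=1 c[14]=1 c[15]=1
Data = 11110100111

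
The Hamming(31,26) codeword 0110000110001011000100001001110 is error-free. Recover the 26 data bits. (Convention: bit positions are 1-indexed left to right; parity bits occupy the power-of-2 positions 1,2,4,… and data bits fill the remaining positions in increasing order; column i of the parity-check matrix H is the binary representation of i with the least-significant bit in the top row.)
Parity bits occupy power-of-2 positions; data bits are at positions {3,5,6,7,9,10,11,12,13,14,15,17,18,19,20,21,22,23,24,25,26,27,28,29,30,31} (1-indexed).
Extract: c[3]=1 c[5]=0 c[6]=0 c[7]=0 c[9]=1 c[10]=0 c[11]=0 c[12]=0 c[13]=1 c[14]=0 c[15]=1 c[17]=0 c[18]=0 c[19]=0 c[20]=1 c[21]=0 c[22]=0 c[23]=0 c[24]=0 c[25]=1 c[26]=0 c[27]=0 c[28]=1 c[29]=1 c[30]=1 c[31]=0
Data = 10001000101000100001001110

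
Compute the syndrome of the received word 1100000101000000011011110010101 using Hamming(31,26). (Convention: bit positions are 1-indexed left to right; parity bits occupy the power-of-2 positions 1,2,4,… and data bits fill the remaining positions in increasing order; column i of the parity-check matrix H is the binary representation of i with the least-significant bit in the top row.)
Syndrome s = H · r^T (mod 2), r = 1100000101000000011011110010101:
  s[0] = (1010101010101010101010101010101)·(1100000101000000011011110010101) mod 2 = 1+0+0+0+0+0+0+0+0+0+0+0+0+0+0+0+0+0+1+0+1+0+1+0+0+0+1+0+1+0+1 mod 2 = 1
  s[1] = (0110011001100110011001100110011)·(1100000101000000011011110010101) mod 2 = 0+1+0+0+0+0+0+0+0+1+0+0+0+0+0+0+0+1+1+0+0+1+1+0+0+0+1+0+0+0+1 mod 2 = 0
  s[2] = (0001111000011110000111100001111)·(1100000101000000011011110010101) mod 2 = 0+0+0+0+0+0+0+0+0+0+0+0+0+0+0+0+0+0+0+0+1+1+1+0+0+0+0+0+1+0+1 mod 2 = 1
  s[3] = (0000000111111110000000011111111)·(1100000101000000011011110010101) mod 2 = 0+0+0+0+0+0+0+1+0+1+0+0+0+0+0+0+0+0+0+0+0+0+0+1+0+0+1+0+1+0+1 mod 2 = 0
  s[4] = (0000000000000001111111111111111)·(1100000101000000011011110010101) mod 2 = 0+0+0+0+0+0+0+0+0+0+0+0+0+0+0+0+0+1+1+0+1+1+1+1+0+0+1+0+1+0+1 mod 2 = 1
Syndrome = 10101
Non-zero syndrome: error at position 21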